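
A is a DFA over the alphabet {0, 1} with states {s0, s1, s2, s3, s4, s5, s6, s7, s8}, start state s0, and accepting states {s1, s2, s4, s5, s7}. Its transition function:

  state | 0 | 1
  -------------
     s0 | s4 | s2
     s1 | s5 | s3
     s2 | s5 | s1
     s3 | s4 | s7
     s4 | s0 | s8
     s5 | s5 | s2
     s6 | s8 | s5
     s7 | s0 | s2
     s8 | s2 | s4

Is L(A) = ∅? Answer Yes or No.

The string 0 is accepted: the run s0 → s4 ends in the accepting state s4.
Since at least one string is accepted, L(A) is not empty.

No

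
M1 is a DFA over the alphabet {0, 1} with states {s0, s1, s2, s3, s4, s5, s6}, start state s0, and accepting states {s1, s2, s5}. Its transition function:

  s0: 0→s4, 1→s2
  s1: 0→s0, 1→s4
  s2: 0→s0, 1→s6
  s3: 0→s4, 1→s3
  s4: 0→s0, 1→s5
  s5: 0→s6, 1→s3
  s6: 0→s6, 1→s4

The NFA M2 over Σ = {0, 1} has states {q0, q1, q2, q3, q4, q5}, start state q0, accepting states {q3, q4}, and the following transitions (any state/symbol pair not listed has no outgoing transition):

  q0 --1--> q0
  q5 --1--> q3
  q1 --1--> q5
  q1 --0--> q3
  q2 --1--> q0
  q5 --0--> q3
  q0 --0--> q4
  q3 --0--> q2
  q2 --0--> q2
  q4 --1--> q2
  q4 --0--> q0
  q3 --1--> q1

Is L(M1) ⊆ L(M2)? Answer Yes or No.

No

The string 1 is in L(M1) but not in L(M2).
So L(M1) ⊄ L(M2).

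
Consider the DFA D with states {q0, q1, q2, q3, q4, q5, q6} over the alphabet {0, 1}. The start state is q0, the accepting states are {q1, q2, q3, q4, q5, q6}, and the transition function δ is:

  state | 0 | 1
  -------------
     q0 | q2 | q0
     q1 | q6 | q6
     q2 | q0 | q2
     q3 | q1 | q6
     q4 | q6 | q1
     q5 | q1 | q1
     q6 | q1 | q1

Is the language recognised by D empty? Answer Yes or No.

No

The string 0 is accepted: the run q0 → q2 ends in the accepting state q2.
Since at least one string is accepted, L(D) is not empty.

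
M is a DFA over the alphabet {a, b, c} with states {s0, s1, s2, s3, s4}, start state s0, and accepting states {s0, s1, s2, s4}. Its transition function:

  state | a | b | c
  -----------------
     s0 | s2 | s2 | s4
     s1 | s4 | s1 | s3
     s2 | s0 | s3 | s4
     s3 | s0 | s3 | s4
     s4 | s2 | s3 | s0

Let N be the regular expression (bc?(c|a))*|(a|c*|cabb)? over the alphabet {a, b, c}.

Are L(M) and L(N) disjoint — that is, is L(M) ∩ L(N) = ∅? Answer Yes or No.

No

The empty string ε is accepted by both M and N.
Hence L(M) ∩ L(N) ≠ ∅.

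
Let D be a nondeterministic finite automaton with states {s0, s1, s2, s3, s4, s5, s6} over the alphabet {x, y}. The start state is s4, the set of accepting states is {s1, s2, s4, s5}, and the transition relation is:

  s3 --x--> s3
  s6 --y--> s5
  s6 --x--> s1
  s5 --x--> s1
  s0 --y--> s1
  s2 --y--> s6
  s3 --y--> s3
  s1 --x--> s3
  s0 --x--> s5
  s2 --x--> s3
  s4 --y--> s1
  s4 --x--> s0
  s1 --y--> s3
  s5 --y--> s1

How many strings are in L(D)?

The useful subgraph on states {s0, s1, s4, s5} is acyclic, so L(D) is finite; the longest accepting path visits 4 useful states, giving maximum string length 3.
Counting accepting paths from s4 by length: 1 of length 0, 1 of length 1, 2 of length 2, 2 of length 3. Total 6.

6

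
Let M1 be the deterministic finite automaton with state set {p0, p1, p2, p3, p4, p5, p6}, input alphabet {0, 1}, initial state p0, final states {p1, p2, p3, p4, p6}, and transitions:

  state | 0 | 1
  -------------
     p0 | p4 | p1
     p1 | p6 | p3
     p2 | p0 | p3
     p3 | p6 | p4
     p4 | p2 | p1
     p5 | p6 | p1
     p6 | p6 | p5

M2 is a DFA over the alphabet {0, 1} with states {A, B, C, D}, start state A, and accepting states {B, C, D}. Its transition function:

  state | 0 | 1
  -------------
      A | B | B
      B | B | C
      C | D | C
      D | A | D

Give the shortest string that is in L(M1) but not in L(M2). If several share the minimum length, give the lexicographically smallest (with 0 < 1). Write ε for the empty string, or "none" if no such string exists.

The string 0100 is accepted by M1 but not by M2.
No shorter string lies in the difference, and 0100 is the lexicographically first length-4 string in L(M1) \ L(M2).

0100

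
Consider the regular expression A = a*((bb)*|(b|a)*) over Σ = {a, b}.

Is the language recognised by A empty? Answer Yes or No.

No

The empty string ε matches the expression, so it belongs to L(A).
Since L(A) contains at least one string, it is not empty.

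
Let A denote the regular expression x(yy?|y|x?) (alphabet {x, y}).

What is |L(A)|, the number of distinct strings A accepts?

4

The expression has no Kleene star, so L(A) is finite. Expanding the alternatives gives {x, xx, xy, xyy}.
That is 1 of length 1, 2 of length 2, 1 of length 3: 4 strings in all.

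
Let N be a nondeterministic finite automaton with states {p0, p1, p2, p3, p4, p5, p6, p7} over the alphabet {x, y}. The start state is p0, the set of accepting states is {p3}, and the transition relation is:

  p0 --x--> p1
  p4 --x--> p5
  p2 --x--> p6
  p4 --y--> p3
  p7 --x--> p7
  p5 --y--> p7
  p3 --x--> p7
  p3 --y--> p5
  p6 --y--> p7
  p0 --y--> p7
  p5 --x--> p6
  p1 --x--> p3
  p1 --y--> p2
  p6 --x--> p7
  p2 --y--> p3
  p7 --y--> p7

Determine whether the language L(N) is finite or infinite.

finite

The useful states (reachable from p0 and able to reach an accepting state) are {p0, p1, p2, p3}.
Restricted to these states the transition graph has no cycle, so every accepting path has bounded length and L is finite.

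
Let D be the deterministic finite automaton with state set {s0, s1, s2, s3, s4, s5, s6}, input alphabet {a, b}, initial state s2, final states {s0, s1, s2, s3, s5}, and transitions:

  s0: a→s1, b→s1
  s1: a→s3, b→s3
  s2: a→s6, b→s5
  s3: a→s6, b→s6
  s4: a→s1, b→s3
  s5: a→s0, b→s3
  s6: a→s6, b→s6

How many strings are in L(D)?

The useful subgraph on states {s0, s1, s2, s3, s5} is acyclic, so L(D) is finite; the longest accepting path visits 5 useful states, giving maximum string length 4.
Counting accepting paths from s2 by length: 1 of length 0, 1 of length 1, 2 of length 2, 2 of length 3, 4 of length 4. Total 10.

10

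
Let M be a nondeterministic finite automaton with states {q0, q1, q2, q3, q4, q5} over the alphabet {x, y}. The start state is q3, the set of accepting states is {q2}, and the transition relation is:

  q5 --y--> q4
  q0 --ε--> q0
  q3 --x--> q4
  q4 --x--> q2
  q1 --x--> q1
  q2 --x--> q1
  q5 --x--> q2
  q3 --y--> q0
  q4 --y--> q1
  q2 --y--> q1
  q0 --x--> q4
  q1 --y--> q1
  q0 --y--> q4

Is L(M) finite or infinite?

The useful states (reachable from q3 and able to reach an accepting state) are {q0, q2, q3, q4}.
Restricted to these states the transition graph has no cycle, so every accepting path has bounded length and L is finite.

finite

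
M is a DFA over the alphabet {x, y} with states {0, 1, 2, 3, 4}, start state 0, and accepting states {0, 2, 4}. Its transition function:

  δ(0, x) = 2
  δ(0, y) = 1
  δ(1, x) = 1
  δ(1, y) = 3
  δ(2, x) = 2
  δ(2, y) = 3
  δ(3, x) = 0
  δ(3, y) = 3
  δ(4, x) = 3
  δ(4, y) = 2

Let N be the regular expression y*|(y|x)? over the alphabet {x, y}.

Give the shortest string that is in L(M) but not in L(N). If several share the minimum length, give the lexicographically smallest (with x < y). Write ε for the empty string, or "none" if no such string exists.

xx

The string xx is accepted by M but not by N.
No shorter string lies in the difference, and xx is the lexicographically first length-2 string in L(M) \ L(N).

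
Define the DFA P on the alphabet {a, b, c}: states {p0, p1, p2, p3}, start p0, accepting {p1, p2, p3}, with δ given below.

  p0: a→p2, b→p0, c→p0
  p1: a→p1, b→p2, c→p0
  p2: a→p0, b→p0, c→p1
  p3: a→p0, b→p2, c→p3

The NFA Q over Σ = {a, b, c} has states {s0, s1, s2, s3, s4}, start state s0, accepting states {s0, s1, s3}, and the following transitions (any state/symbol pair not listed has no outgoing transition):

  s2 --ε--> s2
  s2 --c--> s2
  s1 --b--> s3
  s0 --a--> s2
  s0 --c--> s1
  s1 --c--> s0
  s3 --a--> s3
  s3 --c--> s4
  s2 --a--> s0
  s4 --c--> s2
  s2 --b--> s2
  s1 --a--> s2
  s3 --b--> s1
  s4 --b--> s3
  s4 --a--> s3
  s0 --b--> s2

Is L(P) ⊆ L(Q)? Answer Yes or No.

The string a is in L(P) but not in L(Q).
So L(P) ⊄ L(Q).

No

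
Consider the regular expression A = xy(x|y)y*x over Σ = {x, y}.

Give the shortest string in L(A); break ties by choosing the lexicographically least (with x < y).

xyxx

By inspection of the expression, no string of length less than 4 matches, and xyxx is the lexicographically first match of length 4.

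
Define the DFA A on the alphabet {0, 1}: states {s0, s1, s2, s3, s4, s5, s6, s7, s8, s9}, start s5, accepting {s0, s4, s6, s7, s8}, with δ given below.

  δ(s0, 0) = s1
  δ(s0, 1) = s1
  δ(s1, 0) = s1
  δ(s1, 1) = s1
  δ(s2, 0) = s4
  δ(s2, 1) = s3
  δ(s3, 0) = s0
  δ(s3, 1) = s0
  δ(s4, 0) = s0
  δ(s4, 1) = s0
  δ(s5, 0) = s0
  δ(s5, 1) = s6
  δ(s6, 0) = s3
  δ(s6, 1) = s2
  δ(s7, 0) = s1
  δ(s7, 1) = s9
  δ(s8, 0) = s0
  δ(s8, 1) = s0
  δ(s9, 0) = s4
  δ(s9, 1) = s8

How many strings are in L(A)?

9

The useful subgraph on states {s0, s2, s3, s4, s5, s6} is acyclic, so L(A) is finite; the longest accepting path visits 5 useful states, giving maximum string length 4.
Counting accepting paths from s5 by length: 2 of length 1, 3 of length 3, 4 of length 4. Total 9.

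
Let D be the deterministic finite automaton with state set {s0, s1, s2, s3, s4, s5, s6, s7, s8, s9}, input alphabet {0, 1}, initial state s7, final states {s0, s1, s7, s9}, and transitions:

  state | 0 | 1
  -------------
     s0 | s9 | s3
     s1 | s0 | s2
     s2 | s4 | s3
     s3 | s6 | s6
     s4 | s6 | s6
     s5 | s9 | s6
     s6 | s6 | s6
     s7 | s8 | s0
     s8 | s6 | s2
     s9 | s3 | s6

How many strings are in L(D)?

3

The useful subgraph on states {s0, s7, s9} is acyclic, so L(D) is finite; the longest accepting path visits 3 useful states, giving maximum string length 2.
Counting accepting paths from s7 by length: 1 of length 0, 1 of length 1, 1 of length 2. Total 3.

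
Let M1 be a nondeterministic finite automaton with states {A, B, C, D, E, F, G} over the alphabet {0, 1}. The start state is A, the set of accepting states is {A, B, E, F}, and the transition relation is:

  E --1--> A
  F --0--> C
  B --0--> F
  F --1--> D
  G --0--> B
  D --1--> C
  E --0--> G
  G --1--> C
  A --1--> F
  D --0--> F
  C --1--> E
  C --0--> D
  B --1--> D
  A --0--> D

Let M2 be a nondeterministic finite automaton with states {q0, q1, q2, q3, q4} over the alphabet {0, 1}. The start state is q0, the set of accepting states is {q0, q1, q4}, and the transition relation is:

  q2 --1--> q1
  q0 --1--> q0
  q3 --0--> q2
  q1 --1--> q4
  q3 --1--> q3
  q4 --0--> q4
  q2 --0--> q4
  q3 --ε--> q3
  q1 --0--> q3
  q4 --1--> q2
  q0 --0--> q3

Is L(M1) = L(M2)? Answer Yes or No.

No

The string 00 is accepted by M1 but rejected by M2.
So L(M1) ≠ L(M2).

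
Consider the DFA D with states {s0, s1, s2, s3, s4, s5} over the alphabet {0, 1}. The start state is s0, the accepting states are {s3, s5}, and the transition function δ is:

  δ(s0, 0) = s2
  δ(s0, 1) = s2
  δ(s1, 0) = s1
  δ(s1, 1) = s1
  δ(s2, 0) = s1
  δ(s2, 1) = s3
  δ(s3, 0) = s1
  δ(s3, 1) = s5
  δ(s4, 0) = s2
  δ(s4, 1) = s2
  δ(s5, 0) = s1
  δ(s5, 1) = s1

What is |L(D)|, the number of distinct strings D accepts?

The useful subgraph on states {s0, s2, s3, s5} is acyclic, so L(D) is finite; the longest accepting path visits 4 useful states, giving maximum string length 3.
Counting accepting paths from s0 by length: 2 of length 2, 2 of length 3. Total 4.

4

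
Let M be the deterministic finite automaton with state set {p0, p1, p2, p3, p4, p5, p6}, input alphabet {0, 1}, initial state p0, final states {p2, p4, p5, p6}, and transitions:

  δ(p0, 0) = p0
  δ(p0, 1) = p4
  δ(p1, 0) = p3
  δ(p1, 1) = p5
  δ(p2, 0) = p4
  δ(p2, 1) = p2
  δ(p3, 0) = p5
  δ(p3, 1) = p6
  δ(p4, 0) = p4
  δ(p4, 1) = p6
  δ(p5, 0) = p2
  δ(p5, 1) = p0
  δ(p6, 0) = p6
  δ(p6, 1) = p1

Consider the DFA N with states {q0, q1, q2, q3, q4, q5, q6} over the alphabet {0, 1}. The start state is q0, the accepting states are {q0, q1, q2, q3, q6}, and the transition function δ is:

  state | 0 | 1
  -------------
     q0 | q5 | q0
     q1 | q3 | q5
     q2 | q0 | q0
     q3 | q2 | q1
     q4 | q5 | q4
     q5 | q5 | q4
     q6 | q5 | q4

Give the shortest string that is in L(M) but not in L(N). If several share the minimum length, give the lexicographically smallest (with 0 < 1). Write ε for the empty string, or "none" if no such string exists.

01

The string 01 is accepted by M but not by N.
No shorter string lies in the difference, and 01 is the lexicographically first length-2 string in L(M) \ L(N).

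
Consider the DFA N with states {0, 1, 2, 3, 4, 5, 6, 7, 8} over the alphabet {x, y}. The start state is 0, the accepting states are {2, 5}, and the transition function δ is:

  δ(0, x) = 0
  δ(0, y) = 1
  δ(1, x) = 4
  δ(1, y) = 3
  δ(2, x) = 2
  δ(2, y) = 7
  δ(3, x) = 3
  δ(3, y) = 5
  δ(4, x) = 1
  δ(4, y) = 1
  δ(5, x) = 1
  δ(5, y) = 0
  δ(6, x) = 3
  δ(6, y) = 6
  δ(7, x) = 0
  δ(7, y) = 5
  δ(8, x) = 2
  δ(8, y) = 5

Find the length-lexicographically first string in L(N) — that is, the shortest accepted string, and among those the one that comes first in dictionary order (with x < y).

yyy

A breadth-first search from 0 reaches an accepting state first via the path 0 → 1 → 3 → 5 on input yyy.
No string of length < 3 is accepted (BFS exhausts all shorter strings without reaching an accepting state), and yyy is the lexicographically least accepting string of length 3.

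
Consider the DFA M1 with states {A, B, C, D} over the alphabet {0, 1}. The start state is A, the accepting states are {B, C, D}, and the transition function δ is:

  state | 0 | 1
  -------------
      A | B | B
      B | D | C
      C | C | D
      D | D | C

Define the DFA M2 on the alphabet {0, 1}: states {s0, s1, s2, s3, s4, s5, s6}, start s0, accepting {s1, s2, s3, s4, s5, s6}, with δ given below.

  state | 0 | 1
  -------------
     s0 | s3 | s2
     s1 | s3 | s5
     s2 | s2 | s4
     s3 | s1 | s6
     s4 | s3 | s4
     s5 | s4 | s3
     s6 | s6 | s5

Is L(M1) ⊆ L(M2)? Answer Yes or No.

Exploring the product automaton M1 × M2 from the start pair (A, s0), following both machines on each input symbol, reaches 14 state pairs: (A, s0), (B, s3), (B, s2), (D, s1), (C, s6), (D, s2), (C, s4), (D, s3), (C, s5), (D, s5), (C, s3), (D, s4), (C, s1), (D, s6).
M1 accepts in {B, C, D} and M2 accepts in {s1, s2, s3, s4, s5, s6}. The reachable pairs whose M1-component is accepting are (B, s3), (B, s2), (D, s1), (C, s6), (D, s2), (C, s4), (D, s3), (C, s5), (D, s5), (C, s3), (D, s4), (C, s1), (D, s6); in each of them the M2-component is accepting too, so the product for L(M1) \ L(M2) (M1-component accepting, M2-component rejecting) has no reachable accepting pair and the difference is empty.
Hence every string in L(M1) is also in L(M2).

Yes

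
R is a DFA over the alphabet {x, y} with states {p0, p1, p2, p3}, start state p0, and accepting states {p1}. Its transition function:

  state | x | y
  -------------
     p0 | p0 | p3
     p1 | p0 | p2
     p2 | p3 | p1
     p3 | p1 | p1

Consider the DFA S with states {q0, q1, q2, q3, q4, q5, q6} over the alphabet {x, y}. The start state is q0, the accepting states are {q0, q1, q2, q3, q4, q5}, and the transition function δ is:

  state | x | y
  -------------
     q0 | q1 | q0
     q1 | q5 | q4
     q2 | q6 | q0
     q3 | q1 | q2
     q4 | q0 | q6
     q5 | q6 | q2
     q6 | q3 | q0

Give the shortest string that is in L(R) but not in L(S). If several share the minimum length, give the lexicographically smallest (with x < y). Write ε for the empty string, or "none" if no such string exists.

The string xyy is accepted by R but not by S.
No shorter string lies in the difference, and xyy is the lexicographically first length-3 string in L(R) \ L(S).

xyy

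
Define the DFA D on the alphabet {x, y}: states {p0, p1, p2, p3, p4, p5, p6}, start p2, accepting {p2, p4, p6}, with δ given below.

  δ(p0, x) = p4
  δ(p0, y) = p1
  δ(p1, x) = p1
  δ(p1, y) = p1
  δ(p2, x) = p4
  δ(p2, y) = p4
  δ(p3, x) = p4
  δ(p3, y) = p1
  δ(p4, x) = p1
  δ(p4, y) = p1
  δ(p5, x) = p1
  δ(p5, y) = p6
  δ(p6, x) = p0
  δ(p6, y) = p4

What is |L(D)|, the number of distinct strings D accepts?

3

The useful subgraph on states {p2, p4} is acyclic, so L(D) is finite; the longest accepting path visits 2 useful states, giving maximum string length 1.
Counting accepting paths from p2 by length: 1 of length 0, 2 of length 1. Total 3.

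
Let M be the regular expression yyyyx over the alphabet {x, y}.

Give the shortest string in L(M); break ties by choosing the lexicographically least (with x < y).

By inspection of the expression, no string of length less than 5 matches, and yyyyx is the lexicographically first match of length 5.

yyyyx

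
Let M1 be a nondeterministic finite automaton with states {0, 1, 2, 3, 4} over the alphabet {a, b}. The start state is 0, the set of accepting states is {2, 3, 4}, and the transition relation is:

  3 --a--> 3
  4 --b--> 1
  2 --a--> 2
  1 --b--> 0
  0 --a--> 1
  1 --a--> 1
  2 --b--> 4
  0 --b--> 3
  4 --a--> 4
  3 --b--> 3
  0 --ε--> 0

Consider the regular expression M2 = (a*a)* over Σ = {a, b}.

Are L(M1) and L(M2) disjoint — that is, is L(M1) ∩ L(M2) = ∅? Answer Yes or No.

Yes

Converting the expression M2 to a DFA (subset construction, then merging equivalent states) gives the minimal DFA with states {r0, r1}, start state r0, accepting states {r0} and transitions r0: a→r0, b→r1; r1: a→r1, b→r1.
Exploring the product automaton M1 × M2 from the start pair (0, r0), following both machines on each input symbol, reaches 5 state pairs: (0, r0), (1, r0), (3, r1), (0, r1), (1, r1).
M1 accepts in {2, 3, 4} and M2 accepts in {r0}; no reachable pair has both components accepting, so no string drives both machines to acceptance simultaneously and L(M1) ∩ L(M2) = ∅.
So no string is accepted by both, and the intersection is empty.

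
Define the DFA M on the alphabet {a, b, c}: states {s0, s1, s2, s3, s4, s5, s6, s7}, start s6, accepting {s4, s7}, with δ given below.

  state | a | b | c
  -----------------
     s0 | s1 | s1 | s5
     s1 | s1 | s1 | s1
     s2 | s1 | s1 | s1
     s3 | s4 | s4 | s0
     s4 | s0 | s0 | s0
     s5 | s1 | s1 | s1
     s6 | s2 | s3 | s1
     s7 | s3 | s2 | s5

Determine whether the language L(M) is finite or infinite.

finite

The useful states (reachable from s6 and able to reach an accepting state) are {s3, s4, s6}.
Restricted to these states the transition graph has no cycle, so every accepting path has bounded length and L is finite.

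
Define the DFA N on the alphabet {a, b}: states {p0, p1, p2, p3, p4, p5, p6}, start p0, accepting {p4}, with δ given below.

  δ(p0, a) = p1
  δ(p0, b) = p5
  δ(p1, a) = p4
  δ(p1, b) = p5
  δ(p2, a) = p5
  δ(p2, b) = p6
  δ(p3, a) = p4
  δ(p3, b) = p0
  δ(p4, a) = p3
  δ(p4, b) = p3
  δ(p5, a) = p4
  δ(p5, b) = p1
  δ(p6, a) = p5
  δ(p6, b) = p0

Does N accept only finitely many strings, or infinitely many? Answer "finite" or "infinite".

State p0 is reachable from the start and can reach an accepting state, and it lies on the cycle p0 → p1 → p4 → p3 → p0.
Traversing that cycle any number of times yields accepted strings of unbounded length, so the language is infinite.

infinite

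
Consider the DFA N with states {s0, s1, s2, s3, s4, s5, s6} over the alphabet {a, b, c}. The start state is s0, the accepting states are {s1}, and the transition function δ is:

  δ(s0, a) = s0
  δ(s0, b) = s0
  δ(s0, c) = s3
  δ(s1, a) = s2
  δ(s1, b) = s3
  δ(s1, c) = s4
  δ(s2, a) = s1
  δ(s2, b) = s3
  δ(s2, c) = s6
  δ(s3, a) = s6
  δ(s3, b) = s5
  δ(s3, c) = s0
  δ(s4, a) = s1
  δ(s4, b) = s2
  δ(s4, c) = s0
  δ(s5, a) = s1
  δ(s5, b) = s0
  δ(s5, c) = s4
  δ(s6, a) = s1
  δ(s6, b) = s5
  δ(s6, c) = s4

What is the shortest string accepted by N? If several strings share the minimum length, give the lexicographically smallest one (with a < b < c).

caa

A breadth-first search from s0 reaches an accepting state first via the path s0 → s3 → s6 → s1 on input caa.
No string of length < 3 is accepted (BFS exhausts all shorter strings without reaching an accepting state), and caa is the lexicographically least accepting string of length 3.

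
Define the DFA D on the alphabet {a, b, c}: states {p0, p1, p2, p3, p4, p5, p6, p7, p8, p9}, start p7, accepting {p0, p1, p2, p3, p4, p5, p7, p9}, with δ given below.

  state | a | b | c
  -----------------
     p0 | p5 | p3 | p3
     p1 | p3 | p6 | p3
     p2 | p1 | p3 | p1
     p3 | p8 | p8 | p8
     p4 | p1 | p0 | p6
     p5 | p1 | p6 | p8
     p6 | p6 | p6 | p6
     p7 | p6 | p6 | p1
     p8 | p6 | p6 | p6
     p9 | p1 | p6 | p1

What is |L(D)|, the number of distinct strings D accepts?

The useful subgraph on states {p1, p3, p7} is acyclic, so L(D) is finite; the longest accepting path visits 3 useful states, giving maximum string length 2.
Counting accepting paths from p7 by length: 1 of length 0, 1 of length 1, 2 of length 2. Total 4.

4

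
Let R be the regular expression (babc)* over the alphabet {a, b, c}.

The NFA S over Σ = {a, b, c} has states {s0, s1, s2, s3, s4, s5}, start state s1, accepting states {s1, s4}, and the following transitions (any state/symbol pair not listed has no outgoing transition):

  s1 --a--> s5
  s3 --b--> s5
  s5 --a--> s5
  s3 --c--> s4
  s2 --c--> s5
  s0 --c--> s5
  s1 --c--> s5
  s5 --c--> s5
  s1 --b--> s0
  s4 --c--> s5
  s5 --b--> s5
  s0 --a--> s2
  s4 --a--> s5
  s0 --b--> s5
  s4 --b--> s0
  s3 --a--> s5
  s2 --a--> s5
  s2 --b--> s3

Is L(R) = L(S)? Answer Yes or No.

Converting the expression R to a DFA (subset construction, then merging equivalent states) gives the minimal DFA with states {r0, r1, r2, r3, r4}, start state r0, accepting states {r0} and transitions r0: a→r1, b→r2, c→r1; r1: a→r1, b→r1, c→r1; r2: a→r3, b→r1, c→r1; r3: a→r1, b→r4, c→r1; r4: a→r1, b→r1, c→r0.
Exploring the product automaton R × S from the start pair (r0, s1), following both machines on each input symbol, reaches 6 state pairs: (r0, s1), (r1, s5), (r2, s0), (r3, s2), (r4, s3), (r0, s4).
R accepts in {r0} and S accepts in {s1, s4}. In every reachable pair the two components are either both accepting — (r0, s1), (r0, s4) — or both non-accepting, so no string is accepted by exactly one of the machines: L(R) \ L(S) and L(S) \ L(R) are both empty.
Hence every string is accepted by R iff it is accepted by S, and the two languages coincide.

Yes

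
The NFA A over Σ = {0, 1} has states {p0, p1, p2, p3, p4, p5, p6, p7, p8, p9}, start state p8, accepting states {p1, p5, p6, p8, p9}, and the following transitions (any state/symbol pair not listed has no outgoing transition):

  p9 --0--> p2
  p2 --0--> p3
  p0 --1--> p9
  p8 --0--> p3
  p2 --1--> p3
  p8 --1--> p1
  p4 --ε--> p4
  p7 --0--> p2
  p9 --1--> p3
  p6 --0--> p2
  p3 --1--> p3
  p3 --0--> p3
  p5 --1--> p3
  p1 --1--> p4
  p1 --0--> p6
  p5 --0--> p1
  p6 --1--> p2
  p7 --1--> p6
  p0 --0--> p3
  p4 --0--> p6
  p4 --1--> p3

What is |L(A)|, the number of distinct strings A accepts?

4

The useful subgraph on states {p1, p4, p6, p8} is acyclic, so L(A) is finite; the longest accepting path visits 4 useful states, giving maximum string length 3.
Counting accepting paths from p8 by length: 1 of length 0, 1 of length 1, 1 of length 2, 1 of length 3. Total 4.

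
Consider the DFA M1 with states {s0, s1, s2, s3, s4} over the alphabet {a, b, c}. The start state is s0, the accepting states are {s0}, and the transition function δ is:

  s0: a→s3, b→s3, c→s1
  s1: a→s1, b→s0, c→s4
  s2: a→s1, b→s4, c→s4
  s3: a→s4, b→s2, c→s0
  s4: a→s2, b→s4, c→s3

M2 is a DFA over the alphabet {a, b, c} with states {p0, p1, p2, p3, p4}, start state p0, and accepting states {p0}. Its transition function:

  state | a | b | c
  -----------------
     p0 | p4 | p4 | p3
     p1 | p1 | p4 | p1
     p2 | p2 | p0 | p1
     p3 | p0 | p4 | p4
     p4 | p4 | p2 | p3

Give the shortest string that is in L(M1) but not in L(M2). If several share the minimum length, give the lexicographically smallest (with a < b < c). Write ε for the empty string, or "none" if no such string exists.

ac

The string ac is accepted by M1 but not by M2.
No shorter string lies in the difference, and ac is the lexicographically first length-2 string in L(M1) \ L(M2).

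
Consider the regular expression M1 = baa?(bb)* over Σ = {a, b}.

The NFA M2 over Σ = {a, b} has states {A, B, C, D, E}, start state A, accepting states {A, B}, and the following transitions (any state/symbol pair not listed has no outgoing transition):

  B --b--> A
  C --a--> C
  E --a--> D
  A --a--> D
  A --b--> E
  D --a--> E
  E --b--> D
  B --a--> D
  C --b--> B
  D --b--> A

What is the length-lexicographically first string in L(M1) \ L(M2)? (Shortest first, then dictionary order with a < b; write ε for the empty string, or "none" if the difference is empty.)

The string ba is accepted by M1 but not by M2.
No shorter string lies in the difference, and ba is the lexicographically first length-2 string in L(M1) \ L(M2).

ba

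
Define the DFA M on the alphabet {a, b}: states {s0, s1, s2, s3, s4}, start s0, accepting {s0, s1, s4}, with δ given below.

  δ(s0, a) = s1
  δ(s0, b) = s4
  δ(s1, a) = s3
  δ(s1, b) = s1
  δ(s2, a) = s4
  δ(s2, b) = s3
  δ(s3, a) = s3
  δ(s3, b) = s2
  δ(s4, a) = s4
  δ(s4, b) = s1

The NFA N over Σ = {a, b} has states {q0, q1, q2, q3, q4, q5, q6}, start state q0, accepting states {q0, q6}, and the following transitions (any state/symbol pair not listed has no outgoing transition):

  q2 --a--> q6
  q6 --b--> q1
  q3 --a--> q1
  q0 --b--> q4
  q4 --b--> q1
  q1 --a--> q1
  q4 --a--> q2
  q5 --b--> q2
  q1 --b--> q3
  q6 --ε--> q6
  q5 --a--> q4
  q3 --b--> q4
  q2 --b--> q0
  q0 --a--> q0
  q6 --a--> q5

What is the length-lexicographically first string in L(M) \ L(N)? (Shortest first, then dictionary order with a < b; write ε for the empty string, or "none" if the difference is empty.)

The string b is accepted by M but not by N.
No shorter string lies in the difference, and b is the lexicographically first length-1 string in L(M) \ L(N).

b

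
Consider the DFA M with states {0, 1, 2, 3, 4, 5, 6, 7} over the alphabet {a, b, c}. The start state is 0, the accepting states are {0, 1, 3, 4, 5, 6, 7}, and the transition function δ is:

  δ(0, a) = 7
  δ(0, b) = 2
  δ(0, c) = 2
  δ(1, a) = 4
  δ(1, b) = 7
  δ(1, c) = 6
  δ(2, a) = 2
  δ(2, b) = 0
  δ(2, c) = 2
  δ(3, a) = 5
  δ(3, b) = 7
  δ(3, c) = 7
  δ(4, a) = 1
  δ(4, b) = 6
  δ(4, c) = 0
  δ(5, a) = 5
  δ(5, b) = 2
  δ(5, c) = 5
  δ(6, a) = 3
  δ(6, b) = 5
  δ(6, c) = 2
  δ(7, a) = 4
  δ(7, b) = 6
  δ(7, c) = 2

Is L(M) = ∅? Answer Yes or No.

The empty string ε is accepted: the run 0 ends in the accepting state 0.
Since at least one string is accepted, L(M) is not empty.

No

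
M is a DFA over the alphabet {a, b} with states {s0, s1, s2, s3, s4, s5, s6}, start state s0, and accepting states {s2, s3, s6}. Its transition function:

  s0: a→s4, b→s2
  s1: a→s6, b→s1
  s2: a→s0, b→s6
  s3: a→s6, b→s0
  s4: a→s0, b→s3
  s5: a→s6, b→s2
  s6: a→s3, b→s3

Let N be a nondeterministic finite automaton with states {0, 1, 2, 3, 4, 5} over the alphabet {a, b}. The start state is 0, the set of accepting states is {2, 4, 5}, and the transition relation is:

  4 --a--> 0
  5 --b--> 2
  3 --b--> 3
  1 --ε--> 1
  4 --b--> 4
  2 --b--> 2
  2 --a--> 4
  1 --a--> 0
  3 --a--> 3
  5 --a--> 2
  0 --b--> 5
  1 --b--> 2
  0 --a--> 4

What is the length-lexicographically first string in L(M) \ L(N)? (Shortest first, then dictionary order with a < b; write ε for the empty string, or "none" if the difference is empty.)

aba

The string aba is accepted by M but not by N.
No shorter string lies in the difference, and aba is the lexicographically first length-3 string in L(M) \ L(N).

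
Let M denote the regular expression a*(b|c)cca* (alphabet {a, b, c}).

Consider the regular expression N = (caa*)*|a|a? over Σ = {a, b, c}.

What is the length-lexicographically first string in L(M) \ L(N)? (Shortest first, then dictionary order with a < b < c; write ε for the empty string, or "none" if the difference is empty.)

The string bcc is accepted by M but not by N.
No shorter string lies in the difference, and bcc is the lexicographically first length-3 string in L(M) \ L(N).

bcc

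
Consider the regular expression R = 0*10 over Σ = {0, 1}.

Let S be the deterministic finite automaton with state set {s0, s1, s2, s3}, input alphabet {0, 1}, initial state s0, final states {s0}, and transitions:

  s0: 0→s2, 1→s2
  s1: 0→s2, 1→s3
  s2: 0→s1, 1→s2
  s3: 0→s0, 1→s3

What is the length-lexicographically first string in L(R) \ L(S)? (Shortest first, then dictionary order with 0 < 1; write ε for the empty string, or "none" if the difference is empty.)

10

The string 10 is accepted by R but not by S.
No shorter string lies in the difference, and 10 is the lexicographically first length-2 string in L(R) \ L(S).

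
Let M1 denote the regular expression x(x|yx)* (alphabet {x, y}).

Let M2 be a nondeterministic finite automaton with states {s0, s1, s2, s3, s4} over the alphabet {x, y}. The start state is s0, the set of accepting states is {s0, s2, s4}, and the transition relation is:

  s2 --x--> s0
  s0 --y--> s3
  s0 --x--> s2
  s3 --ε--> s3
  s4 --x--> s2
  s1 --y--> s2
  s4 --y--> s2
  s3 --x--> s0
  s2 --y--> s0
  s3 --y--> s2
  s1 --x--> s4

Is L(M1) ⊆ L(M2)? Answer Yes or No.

Converting the expression M1 to a DFA (subset construction, then merging equivalent states) gives the minimal DFA with states {r0, r1, r2}, start state r0, accepting states {r1} and transitions r0: x→r1, y→r2; r1: x→r1, y→r0; r2: x→r2, y→r2.
Exploring the product automaton M1 × M2 from the start pair (r0, s0), following both machines on each input symbol, reaches 7 state pairs: (r0, s0), (r1, s2), (r2, s3), (r1, s0), (r2, s0), (r2, s2), (r0, s3).
M1 accepts in {r1} and M2 accepts in {s0, s2, s4}. The reachable pairs whose M1-component is accepting are (r1, s2), (r1, s0); in each of them the M2-component is accepting too, so the product for L(M1) \ L(M2) (M1-component accepting, M2-component rejecting) has no reachable accepting pair and the difference is empty.
Hence every string in L(M1) is also in L(M2).

Yes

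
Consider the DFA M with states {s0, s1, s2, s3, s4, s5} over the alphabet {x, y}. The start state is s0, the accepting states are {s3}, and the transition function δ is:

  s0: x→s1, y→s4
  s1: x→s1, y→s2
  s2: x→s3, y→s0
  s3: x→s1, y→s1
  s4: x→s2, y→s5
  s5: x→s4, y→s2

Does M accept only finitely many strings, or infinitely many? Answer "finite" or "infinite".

State s1 is reachable from the start and can reach an accepting state, and it lies on the cycle s1 → s1.
Traversing that cycle any number of times yields accepted strings of unbounded length, so the language is infinite.

infinite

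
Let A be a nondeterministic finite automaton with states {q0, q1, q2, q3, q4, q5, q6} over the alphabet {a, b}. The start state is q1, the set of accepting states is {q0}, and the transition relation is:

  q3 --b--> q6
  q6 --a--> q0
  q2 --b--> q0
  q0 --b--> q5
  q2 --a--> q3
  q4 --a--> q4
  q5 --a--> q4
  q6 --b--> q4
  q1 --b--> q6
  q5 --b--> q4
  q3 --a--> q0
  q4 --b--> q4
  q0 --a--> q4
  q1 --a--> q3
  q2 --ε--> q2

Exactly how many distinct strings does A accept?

The useful subgraph on states {q0, q1, q3, q6} is acyclic, so L(A) is finite; the longest accepting path visits 4 useful states, giving maximum string length 3.
Counting accepting paths from q1 by length: 2 of length 2, 1 of length 3. Total 3.

3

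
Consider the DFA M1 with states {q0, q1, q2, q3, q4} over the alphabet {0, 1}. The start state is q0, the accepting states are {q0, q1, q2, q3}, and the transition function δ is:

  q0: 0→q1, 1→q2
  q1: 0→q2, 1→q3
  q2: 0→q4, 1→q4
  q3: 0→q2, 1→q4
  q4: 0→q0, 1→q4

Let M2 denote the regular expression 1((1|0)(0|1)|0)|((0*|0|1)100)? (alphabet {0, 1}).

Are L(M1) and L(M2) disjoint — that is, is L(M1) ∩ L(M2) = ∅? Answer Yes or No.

The empty string ε is accepted by both M1 and M2.
Hence L(M1) ∩ L(M2) ≠ ∅.

No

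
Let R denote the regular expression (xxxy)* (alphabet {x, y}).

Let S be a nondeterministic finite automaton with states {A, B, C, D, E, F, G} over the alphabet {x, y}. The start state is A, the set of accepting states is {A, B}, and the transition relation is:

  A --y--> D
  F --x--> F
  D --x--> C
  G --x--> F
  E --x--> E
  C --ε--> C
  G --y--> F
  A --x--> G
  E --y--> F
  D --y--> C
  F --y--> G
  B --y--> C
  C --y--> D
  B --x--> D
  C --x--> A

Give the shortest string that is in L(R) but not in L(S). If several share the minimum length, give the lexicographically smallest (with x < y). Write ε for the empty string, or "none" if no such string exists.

xxxy

The string xxxy is accepted by R but not by S.
No shorter string lies in the difference, and xxxy is the lexicographically first length-4 string in L(R) \ L(S).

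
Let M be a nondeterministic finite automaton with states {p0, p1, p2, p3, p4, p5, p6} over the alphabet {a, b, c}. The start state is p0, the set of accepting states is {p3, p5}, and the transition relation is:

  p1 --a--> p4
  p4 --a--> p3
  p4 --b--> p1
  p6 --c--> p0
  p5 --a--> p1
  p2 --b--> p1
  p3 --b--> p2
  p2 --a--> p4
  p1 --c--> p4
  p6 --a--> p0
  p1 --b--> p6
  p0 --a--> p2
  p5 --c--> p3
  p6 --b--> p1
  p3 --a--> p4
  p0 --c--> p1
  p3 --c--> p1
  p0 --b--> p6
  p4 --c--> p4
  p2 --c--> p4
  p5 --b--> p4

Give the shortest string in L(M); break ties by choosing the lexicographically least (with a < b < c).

A breadth-first search from p0 reaches an accepting state first via the path p0 → p2 → p4 → p3 on input aaa.
No string of length < 3 is accepted (BFS exhausts all shorter strings without reaching an accepting state), and aaa is the lexicographically least accepting string of length 3.

aaa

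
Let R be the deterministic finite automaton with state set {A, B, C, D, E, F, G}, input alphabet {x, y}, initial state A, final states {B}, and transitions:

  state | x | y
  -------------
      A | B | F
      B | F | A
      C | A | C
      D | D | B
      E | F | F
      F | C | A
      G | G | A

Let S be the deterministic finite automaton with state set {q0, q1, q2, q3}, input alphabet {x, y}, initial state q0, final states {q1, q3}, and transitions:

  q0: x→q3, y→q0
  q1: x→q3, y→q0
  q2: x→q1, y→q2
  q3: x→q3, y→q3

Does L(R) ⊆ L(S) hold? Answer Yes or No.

Exploring the product automaton R × S from the start pair (A, q0), following both machines on each input symbol, reaches 6 state pairs: (A, q0), (B, q3), (F, q0), (F, q3), (A, q3), (C, q3).
R accepts in {B} and S accepts in {q1, q3}. The reachable pairs whose R-component is accepting are (B, q3); in each of them the S-component is accepting too, so the product for L(R) \ L(S) (R-component accepting, S-component rejecting) has no reachable accepting pair and the difference is empty.
Hence every string in L(R) is also in L(S).

Yes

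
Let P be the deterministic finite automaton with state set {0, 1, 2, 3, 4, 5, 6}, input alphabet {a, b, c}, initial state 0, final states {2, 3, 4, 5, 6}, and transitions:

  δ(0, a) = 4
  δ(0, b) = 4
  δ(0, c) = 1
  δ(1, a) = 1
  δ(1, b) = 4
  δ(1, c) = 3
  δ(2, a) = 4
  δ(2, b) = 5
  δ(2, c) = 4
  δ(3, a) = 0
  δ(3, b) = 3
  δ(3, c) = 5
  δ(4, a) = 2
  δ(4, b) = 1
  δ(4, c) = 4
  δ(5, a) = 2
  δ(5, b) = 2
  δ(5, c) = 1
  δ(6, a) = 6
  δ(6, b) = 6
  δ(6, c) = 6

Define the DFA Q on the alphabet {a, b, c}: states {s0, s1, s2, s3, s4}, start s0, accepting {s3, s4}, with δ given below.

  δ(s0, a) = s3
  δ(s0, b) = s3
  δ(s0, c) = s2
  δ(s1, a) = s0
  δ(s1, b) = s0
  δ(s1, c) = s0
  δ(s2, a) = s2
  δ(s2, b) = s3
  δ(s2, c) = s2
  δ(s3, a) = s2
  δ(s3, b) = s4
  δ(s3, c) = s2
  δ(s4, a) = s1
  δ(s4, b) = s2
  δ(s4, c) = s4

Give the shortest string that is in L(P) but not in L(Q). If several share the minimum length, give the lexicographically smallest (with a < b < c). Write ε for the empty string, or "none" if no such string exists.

aa

The string aa is accepted by P but not by Q.
No shorter string lies in the difference, and aa is the lexicographically first length-2 string in L(P) \ L(Q).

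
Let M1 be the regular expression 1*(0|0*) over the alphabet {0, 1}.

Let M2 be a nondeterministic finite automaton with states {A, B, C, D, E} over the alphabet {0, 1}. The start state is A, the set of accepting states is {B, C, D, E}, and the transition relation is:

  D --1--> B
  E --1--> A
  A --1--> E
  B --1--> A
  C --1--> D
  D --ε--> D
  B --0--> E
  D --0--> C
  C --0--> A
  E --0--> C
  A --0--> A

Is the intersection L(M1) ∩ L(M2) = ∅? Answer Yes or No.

No

The string 1 is accepted by both M1 and M2.
Hence L(M1) ∩ L(M2) ≠ ∅.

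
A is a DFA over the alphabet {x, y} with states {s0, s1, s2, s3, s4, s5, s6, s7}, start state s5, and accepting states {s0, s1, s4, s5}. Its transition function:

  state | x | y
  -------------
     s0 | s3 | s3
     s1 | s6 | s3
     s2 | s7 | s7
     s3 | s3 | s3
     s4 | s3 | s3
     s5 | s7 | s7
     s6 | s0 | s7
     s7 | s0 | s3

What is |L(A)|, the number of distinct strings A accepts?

3

The useful subgraph on states {s0, s5, s7} is acyclic, so L(A) is finite; the longest accepting path visits 3 useful states, giving maximum string length 2.
Counting accepting paths from s5 by length: 1 of length 0, 2 of length 2. Total 3.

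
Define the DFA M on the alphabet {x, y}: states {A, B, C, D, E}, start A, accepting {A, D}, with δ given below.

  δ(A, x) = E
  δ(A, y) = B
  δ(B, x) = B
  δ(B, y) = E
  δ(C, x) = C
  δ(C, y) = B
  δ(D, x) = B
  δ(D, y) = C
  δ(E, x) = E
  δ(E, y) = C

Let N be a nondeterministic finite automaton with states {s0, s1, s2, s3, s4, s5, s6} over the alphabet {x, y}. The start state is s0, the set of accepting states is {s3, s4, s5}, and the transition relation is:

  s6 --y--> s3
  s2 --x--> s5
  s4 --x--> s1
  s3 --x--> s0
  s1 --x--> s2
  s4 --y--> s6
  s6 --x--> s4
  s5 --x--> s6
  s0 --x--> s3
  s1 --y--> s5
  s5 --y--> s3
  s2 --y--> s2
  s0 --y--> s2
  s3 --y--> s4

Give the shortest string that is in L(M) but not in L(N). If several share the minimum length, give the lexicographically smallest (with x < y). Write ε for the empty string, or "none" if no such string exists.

The empty string ε is accepted by M but not by N.
Since ε is the unique shortest string, it is the required witness.

ε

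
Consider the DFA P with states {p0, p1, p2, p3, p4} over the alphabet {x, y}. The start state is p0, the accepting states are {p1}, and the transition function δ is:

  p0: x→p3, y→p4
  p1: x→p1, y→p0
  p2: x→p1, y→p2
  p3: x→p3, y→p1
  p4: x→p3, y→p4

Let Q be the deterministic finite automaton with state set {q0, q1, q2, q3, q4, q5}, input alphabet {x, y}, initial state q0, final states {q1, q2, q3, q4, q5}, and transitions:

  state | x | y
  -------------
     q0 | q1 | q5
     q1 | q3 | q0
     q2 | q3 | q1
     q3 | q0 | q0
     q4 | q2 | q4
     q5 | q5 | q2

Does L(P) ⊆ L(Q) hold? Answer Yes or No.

No

The string xy is in L(P) but not in L(Q).
So L(P) ⊄ L(Q).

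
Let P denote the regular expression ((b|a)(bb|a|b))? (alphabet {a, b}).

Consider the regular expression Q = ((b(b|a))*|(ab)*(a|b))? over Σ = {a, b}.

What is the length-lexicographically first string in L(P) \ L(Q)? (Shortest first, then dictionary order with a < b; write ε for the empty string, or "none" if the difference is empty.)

The string aa is accepted by P but not by Q.
No shorter string lies in the difference, and aa is the lexicographically first length-2 string in L(P) \ L(Q).

aa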